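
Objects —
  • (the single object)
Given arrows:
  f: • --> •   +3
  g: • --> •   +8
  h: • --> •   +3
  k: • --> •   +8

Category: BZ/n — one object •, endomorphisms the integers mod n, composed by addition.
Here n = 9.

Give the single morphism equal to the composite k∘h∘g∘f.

  0 +3≡3 +8≡2 +3≡5 +8≡4  (mod 9)
⟦path⟧: +4

Answer: +4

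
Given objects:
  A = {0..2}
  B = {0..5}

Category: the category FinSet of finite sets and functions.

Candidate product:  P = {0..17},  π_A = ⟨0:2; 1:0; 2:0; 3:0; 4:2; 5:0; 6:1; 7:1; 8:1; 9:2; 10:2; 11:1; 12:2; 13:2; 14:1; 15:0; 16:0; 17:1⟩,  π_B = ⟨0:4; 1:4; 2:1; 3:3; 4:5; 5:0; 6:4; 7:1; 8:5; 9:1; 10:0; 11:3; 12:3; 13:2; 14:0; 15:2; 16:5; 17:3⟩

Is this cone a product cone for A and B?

|A|·|B| = 3·6 = 18;  |P| = 18
Check the pairing map k ↦ (π_A(k), π_B(k)):
  0 : (2,4)
  1 : (0,4)
  2 : (0,1)
  3 : (0,3)
  4 : (2,5)
  5 : (0,0)
  6 : (1,4)
  7 : (1,1)
  8 : (1,5)
  9 : (2,1)
  10 : (2,0)
  11 : (1,3)
  12 : (2,3)
  13 : (2,2)
  14 : (1,0)
  15 : (0,2)
  16 : (0,5)
  17 : (1,3)  ✗ repeats pair of k=11
distinct pairs in image: 17 / 18 needed
  → (1,3) hit at k=11 and k=17

Answer: NOT A VALID PRODUCT — duplicate pair at indices 17,11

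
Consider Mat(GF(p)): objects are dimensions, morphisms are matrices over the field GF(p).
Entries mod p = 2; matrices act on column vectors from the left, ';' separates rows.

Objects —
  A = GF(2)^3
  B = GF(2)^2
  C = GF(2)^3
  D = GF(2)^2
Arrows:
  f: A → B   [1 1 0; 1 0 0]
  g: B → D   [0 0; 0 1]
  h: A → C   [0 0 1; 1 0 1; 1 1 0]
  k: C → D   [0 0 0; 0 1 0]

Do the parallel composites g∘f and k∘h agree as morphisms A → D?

Path 1 = f;g:
  e0=[1,0,0] f→[1,1] g→[0,1]
  e1=[0,1,0] f→[1,0] g→[0,0]
  e2=[0,0,1] f→[0,0] g→[0,0]
  composite₁ = [0 0 0; 1 0 0]
Path 2 = h;k:
  e0=[1,0,0] h→[0,1,1] k→[0,1]
  e1=[0,1,0] h→[0,0,1] k→[0,0]
  e2=[0,0,1] h→[1,1,0] k→[0,1]
  composite₂ = [0 0 0; 1 0 1]
Equal? NO — does not commute

Answer: DOES NOT COMMUTE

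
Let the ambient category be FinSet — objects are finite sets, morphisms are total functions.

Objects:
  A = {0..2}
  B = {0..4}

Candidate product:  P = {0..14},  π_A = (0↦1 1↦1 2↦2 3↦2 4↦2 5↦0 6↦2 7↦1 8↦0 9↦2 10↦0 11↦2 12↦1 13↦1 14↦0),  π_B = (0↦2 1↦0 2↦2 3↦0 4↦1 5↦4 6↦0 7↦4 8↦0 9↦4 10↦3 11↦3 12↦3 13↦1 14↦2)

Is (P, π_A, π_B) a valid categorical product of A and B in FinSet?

Answer: NOT A VALID PRODUCT — duplicate pair at indices 3,6

Work:
|A|·|B| = 3·5 = 15;  |P| = 15
Check the pairing map k ↦ (π_A(k), π_B(k)):
  0 ↦ (1,2)
  1 ↦ (1,0)
  2 ↦ (2,2)
  3 ↦ (2,0)
  4 ↦ (2,1)
  5 ↦ (0,4)
  6 ↦ (2,0)  ✗ repeats pair of k=3
  7 ↦ (1,4)
  8 ↦ (0,0)
  9 ↦ (2,4)
  10 ↦ (0,3)
  11 ↦ (2,3)
  12 ↦ (1,3)
  13 ↦ (1,1)
  14 ↦ (0,2)
distinct pairs in image: 14 / 15 needed
  → (2,0) hit at k=3 and k=6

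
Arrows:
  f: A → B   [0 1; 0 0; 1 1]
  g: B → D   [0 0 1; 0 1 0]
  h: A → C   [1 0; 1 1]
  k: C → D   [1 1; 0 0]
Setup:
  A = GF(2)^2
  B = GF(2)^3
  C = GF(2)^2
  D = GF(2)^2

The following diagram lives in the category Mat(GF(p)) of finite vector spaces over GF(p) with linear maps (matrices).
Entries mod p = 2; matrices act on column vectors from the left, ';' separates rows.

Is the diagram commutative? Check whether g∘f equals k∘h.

Along f;g (path 1):
  e0=(1,0) f→(0,0,1) g→(1,0)
  e1=(0,1) f→(1,0,1) g→(1,0)
  result₁ = [1 1; 0 0]
Along h;k (path 2):
  e0=(1,0) h→(1,1) k→(0,0)
  e1=(0,1) h→(0,1) k→(1,0)
  result₂ = [0 1; 0 0]
Equal? NO — does not commute

Answer: DOES NOT COMMUTE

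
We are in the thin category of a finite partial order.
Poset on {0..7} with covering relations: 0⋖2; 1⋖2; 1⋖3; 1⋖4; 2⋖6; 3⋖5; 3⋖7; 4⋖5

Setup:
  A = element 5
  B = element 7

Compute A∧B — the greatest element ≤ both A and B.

Lower bounds of A=5 and B=7: {1,3}
  1 ≤ 3
  3 ≤ 3
glb = 3

Answer: A∧B = 3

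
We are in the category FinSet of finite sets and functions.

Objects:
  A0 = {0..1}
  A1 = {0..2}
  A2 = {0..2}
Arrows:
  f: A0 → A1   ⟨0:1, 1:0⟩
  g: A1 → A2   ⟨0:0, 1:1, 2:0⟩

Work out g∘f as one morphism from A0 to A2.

Answer: ⟨0:1, 1:0⟩

Work:
  0 f→1 g→1
  1 f→0 g→0
composite: ⟨0:1, 1:0⟩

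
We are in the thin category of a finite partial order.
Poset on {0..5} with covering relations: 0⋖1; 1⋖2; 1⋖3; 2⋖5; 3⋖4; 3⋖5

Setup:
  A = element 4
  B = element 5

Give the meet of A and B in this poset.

Answer: A∧B = 3

Derivation:
Lower bounds of A=4 and B=5: {0,1,3}
  0 ≤ 3
  1 ≤ 3
  3 ≤ 3
glb = 3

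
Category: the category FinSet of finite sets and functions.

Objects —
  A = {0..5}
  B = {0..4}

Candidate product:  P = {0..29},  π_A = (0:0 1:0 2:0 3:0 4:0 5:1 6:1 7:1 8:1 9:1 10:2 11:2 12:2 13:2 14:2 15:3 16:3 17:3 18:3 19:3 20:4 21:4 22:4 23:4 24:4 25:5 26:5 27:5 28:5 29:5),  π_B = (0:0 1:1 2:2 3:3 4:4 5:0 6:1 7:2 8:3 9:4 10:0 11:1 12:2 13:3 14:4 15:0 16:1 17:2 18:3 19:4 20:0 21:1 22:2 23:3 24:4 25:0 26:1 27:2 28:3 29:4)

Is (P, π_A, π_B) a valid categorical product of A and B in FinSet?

Answer: VALID PRODUCT

Trace:
|A|·|B| = 6·5 = 30;  |P| = 30
Check the pairing map k ↦ (π_A(k), π_B(k)):
  0 : (0,0)
  1 : (0,1)
  2 : (0,2)
  3 : (0,3)
  4 : (0,4)
  5 : (1,0)
  6 : (1,1)
  7 : (1,2)
  8 : (1,3)
  9 : (1,4)
  10 : (2,0)
  11 : (2,1)
  12 : (2,2)
  13 : (2,3)
  14 : (2,4)
  15 : (3,0)
  16 : (3,1)
  17 : (3,2)
  18 : (3,3)
  19 : (3,4)
  20 : (4,0)
  21 : (4,1)
  22 : (4,2)
  23 : (4,3)
  24 : (4,4)
  25 : (5,0)
  26 : (5,1)
  27 : (5,2)
  28 : (5,3)
  29 : (5,4)
distinct pairs in image: 30 / 30 needed
  → bijection onto A×B; projections well-typed.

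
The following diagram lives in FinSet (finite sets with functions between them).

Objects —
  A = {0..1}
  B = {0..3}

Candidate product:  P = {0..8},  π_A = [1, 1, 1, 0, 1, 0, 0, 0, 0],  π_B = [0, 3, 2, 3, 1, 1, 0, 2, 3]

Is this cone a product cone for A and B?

|A|·|B| = 2·4 = 8;  |P| = 9
  → cardinalities differ; no bijection possible.

Answer: NOT A VALID PRODUCT — |P|=9 ≠ |A|·|B|=8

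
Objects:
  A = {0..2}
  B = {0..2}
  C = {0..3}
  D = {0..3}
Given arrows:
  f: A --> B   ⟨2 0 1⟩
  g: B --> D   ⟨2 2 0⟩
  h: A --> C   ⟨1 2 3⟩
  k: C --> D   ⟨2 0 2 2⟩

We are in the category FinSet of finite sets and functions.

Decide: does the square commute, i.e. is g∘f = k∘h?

Answer: COMMUTES

Derivation:
1) trace f;g:
  0 f-->2 g-->0
  1 f-->0 g-->2
  2 f-->1 g-->2
  composite₁ = ⟨0 2 2⟩
2) trace h;k:
  0 h-->1 k-->0
  1 h-->2 k-->2
  2 h-->3 k-->2
  composite₂ = ⟨0 2 2⟩
Equal? same morphism ✓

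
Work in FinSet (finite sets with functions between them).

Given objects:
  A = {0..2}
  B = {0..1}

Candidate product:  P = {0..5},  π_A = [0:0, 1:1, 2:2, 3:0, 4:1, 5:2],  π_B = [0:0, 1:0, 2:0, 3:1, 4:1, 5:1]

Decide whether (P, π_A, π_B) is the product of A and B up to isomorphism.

Answer: VALID PRODUCT

Derivation:
|A|·|B| = 3·2 = 6;  |P| = 6
Check the pairing map k ↦ (π_A(k), π_B(k)):
  0 : (0,0)
  1 : (1,0)
  2 : (2,0)
  3 : (0,1)
  4 : (1,1)
  5 : (2,1)
distinct pairs in image: 6 / 6 needed
  → bijection onto A×B; projections well-typed.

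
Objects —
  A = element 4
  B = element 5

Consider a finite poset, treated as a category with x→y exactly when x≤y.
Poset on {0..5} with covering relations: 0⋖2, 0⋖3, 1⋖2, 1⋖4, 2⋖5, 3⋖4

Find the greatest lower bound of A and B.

Answer: NO MEET EXISTS

Work:
Common predecessors of 4,5: {0,1}
  maximal lower bounds 0 and 1 are incomparable: neither 0⊑1 nor 1⊑0
→ no greatest lower bound exists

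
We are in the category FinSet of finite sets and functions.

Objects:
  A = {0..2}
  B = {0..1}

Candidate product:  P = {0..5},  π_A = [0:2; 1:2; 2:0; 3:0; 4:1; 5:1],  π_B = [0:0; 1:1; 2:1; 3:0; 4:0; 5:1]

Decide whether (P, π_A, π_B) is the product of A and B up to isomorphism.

Answer: VALID PRODUCT

Derivation:
|A|·|B| = 3·2 = 6;  |P| = 6
Check the pairing map k ↦ (π_A(k), π_B(k)):
  0 : (2,0)
  1 : (2,1)
  2 : (0,1)
  3 : (0,0)
  4 : (1,0)
  5 : (1,1)
distinct pairs in image: 6 / 6 needed
  → bijection onto A×B; projections well-typed.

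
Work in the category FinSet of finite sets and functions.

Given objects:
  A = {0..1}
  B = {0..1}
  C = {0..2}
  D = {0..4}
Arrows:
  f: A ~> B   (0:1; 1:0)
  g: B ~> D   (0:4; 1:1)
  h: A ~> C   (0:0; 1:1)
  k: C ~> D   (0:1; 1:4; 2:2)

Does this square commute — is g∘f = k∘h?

Answer: COMMUTES

Derivation:
1) trace f;g:
  0 f~>1 g~>1
  1 f~>0 g~>4
  composite₁ = (0:1; 1:4)
2) trace h;k:
  0 h~>0 k~>1
  1 h~>1 k~>4
  composite₂ = (0:1; 1:4)
Equal? YES — commutes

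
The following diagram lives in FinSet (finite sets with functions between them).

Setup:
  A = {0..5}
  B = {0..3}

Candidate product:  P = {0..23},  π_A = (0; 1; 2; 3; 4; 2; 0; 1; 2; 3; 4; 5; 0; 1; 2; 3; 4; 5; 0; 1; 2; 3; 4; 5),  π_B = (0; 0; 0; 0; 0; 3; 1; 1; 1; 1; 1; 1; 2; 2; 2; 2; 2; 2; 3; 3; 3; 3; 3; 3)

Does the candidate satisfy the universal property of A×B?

|A|·|B| = 6·4 = 24;  |P| = 24
Check the pairing map k ↦ (π_A(k), π_B(k)):
  0 : (0,0)
  1 : (1,0)
  2 : (2,0)
  3 : (3,0)
  4 : (4,0)
  5 : (2,3)
  6 : (0,1)
  7 : (1,1)
  8 : (2,1)
  9 : (3,1)
  10 : (4,1)
  11 : (5,1)
  12 : (0,2)
  13 : (1,2)
  14 : (2,2)
  15 : (3,2)
  16 : (4,2)
  17 : (5,2)
  18 : (0,3)
  19 : (1,3)
  20 : (2,3)  ✗ repeats pair of k=5
  21 : (3,3)
  22 : (4,3)
  23 : (5,3)
distinct pairs in image: 23 / 24 needed
  → (2,3) hit at k=5 and k=20

Answer: NOT A VALID PRODUCT — duplicate pair at indices 20,5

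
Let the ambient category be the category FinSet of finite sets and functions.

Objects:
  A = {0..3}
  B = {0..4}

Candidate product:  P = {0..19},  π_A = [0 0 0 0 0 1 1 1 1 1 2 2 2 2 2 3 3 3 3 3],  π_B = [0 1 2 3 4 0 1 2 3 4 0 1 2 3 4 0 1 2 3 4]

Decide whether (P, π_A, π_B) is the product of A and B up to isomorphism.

Answer: VALID PRODUCT

Trace:
|A|·|B| = 4·5 = 20;  |P| = 20
Check the pairing map k ↦ (π_A(k), π_B(k)):
  0 -> (0,0)
  1 -> (0,1)
  2 -> (0,2)
  3 -> (0,3)
  4 -> (0,4)
  5 -> (1,0)
  6 -> (1,1)
  7 -> (1,2)
  8 -> (1,3)
  9 -> (1,4)
  10 -> (2,0)
  11 -> (2,1)
  12 -> (2,2)
  13 -> (2,3)
  14 -> (2,4)
  15 -> (3,0)
  16 -> (3,1)
  17 -> (3,2)
  18 -> (3,3)
  19 -> (3,4)
distinct pairs in image: 20 / 20 needed
  → bijection onto A×B; projections well-typed.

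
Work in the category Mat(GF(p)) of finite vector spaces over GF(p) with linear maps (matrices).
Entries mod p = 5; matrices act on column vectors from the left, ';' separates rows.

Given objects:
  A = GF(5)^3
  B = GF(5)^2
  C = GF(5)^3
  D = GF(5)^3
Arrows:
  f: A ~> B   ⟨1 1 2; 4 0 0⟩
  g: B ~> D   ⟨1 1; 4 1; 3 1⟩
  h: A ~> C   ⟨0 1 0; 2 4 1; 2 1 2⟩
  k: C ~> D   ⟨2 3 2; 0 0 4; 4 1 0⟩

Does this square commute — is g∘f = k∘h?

Answer: COMMUTES

Work:
Path 1 = f;g:
  e0=(1,0,0) f~>(1,4) g~>(0,3,2)
  e1=(0,1,0) f~>(1,0) g~>(1,4,3)
  e2=(0,0,1) f~>(2,0) g~>(2,3,1)
  composite₁ = ⟨0 1 2; 3 4 3; 2 3 1⟩
Path 2 = h;k:
  e0=(1,0,0) h~>(0,2,2) k~>(0,3,2)
  e1=(0,1,0) h~>(1,4,1) k~>(1,4,3)
  e2=(0,0,1) h~>(0,1,2) k~>(2,3,1)
  composite₂ = ⟨0 1 2; 3 4 3; 2 3 1⟩
Equal? YES — commutes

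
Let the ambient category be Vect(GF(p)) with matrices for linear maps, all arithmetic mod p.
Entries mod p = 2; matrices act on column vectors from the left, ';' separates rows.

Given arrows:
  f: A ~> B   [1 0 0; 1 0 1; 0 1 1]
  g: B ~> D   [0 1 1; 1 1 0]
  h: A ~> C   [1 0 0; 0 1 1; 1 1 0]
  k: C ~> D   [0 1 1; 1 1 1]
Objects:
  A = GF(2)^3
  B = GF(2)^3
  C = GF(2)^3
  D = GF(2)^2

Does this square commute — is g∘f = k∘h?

1) trace f;g:
  e0=⟨1,0,0⟩ f~>⟨1,1,0⟩ g~>⟨1,0⟩
  e1=⟨0,1,0⟩ f~>⟨0,0,1⟩ g~>⟨1,0⟩
  e2=⟨0,0,1⟩ f~>⟨0,1,1⟩ g~>⟨0,1⟩
  composite₁ = [1 1 0; 0 0 1]
2) trace h;k:
  e0=⟨1,0,0⟩ h~>⟨1,0,1⟩ k~>⟨1,0⟩
  e1=⟨0,1,0⟩ h~>⟨0,1,1⟩ k~>⟨0,0⟩
  e2=⟨0,0,1⟩ h~>⟨0,1,0⟩ k~>⟨1,1⟩
  composite₂ = [1 0 1; 0 0 1]
Equal? NO — does not commute

Answer: DOES NOT COMMUTE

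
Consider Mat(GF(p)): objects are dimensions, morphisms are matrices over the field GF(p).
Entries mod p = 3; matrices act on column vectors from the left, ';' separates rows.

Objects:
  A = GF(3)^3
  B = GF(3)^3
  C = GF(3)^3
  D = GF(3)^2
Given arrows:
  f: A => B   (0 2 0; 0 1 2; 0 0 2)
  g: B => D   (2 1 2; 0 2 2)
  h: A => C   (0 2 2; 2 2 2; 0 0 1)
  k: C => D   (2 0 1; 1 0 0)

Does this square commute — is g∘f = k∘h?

Path 1 = f;g:
  e0=[1,0,0] f=>[0,0,0] g=>[0,0]
  e1=[0,1,0] f=>[2,1,0] g=>[2,2]
  e2=[0,0,1] f=>[0,2,2] g=>[0,2]
  ⟦path⟧₁ = (0 2 0; 0 2 2)
Path 2 = h;k:
  e0=[1,0,0] h=>[0,2,0] k=>[0,0]
  e1=[0,1,0] h=>[2,2,0] k=>[1,2]
  e2=[0,0,1] h=>[2,2,1] k=>[2,2]
  ⟦path⟧₂ = (0 1 2; 0 2 2)
Equal? differ; not commutative

Answer: DOES NOT COMMUTE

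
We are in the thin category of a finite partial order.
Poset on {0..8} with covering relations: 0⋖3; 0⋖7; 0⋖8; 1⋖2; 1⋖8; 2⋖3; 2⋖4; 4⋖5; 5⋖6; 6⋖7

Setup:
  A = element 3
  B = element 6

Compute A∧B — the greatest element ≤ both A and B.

Answer: A∧B = 2

Trace:
{x : x≤A ∧ x≤B} = {1,2}  (A=3, B=6)
  1 ≤ 2
  2 ≤ 2
glb = 2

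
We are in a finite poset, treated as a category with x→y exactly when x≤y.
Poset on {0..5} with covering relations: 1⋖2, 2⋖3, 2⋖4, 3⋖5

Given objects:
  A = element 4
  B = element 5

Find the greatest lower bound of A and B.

Answer: A∧B = 2

Derivation:
{x : x⊑A ∧ x⊑B} = {1,2}  (A=4, B=5)
  1 ⊑ 2
  2 ⊑ 2
glb = 2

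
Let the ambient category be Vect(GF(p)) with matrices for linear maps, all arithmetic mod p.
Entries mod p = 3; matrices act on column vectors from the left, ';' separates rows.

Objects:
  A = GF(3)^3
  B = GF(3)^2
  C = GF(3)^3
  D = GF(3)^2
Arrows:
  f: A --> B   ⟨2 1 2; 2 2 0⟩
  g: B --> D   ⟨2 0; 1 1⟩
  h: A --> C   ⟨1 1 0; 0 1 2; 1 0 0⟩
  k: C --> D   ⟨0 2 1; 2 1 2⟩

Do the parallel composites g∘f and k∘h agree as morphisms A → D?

Answer: COMMUTES

Derivation:
Path 1 = f;g:
  e0=[1,0,0] f-->[2,2] g-->[1,1]
  e1=[0,1,0] f-->[1,2] g-->[2,0]
  e2=[0,0,1] f-->[2,0] g-->[1,2]
  result₁ = ⟨1 2 1; 1 0 2⟩
Path 2 = h;k:
  e0=[1,0,0] h-->[1,0,1] k-->[1,1]
  e1=[0,1,0] h-->[1,1,0] k-->[2,0]
  e2=[0,0,1] h-->[0,2,0] k-->[1,2]
  result₂ = ⟨1 2 1; 1 0 2⟩
Equal? YES — commutes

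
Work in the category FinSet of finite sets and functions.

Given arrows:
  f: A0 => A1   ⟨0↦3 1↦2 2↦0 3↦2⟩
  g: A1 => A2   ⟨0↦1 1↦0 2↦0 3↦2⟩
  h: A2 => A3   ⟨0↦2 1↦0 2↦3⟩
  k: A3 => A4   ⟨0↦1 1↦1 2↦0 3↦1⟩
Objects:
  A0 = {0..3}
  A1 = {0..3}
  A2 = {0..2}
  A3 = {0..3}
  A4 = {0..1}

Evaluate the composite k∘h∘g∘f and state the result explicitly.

Answer: ⟨0↦1 1↦0 2↦1 3↦0⟩

Work:
  0 f=>3 g=>2 h=>3 k=>1
  1 f=>2 g=>0 h=>2 k=>0
  2 f=>0 g=>1 h=>0 k=>1
  3 f=>2 g=>0 h=>2 k=>0
result: ⟨0↦1 1↦0 2↦1 3↦0⟩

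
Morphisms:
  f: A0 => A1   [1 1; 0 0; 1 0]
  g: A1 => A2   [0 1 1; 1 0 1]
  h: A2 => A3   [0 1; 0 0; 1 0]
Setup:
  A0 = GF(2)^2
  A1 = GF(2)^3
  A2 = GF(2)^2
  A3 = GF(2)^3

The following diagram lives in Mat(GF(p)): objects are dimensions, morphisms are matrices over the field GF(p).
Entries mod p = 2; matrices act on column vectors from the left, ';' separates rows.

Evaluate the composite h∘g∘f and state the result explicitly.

Answer: [0 1; 0 0; 1 0]

Derivation:
  e0=[1,0] f=>[1,0,1] g=>[1,0] h=>[0,0,1]
  e1=[0,1] f=>[1,0,0] g=>[0,1] h=>[1,0,0]
composite: [0 1; 0 0; 1 0]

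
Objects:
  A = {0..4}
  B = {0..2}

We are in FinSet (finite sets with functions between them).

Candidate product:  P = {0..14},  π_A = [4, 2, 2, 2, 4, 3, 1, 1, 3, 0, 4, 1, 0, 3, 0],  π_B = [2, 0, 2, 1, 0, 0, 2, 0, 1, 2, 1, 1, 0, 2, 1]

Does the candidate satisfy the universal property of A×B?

|A|·|B| = 5·3 = 15;  |P| = 15
Check the pairing map k ↦ (π_A(k), π_B(k)):
  0 ↦ (4,2)
  1 ↦ (2,0)
  2 ↦ (2,2)
  3 ↦ (2,1)
  4 ↦ (4,0)
  5 ↦ (3,0)
  6 ↦ (1,2)
  7 ↦ (1,0)
  8 ↦ (3,1)
  9 ↦ (0,2)
  10 ↦ (4,1)
  11 ↦ (1,1)
  12 ↦ (0,0)
  13 ↦ (3,2)
  14 ↦ (0,1)
distinct pairs in image: 15 / 15 needed
  → bijection onto A×B; projections well-typed.

Answer: VALID PRODUCT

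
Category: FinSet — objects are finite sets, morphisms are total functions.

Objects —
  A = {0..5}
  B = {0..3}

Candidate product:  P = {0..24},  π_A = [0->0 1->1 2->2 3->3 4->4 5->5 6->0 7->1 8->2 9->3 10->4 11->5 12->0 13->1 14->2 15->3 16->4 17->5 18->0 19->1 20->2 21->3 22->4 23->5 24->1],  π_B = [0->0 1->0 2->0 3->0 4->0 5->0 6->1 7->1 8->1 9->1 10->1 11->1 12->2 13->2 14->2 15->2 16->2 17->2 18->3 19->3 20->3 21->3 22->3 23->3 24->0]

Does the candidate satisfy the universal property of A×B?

|A|·|B| = 6·4 = 24;  |P| = 25
  → cardinalities differ; no bijection possible.

Answer: NOT A VALID PRODUCT — |P|=25 ≠ |A|·|B|=24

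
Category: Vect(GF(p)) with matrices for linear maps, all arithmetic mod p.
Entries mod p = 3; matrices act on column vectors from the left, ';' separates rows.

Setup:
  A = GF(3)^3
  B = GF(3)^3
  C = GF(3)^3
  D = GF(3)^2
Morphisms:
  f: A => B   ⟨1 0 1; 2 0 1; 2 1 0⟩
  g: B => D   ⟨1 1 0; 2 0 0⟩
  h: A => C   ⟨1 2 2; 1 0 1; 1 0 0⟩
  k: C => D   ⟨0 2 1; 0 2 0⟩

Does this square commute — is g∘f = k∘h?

Path 1 = f;g:
  e0=(1,0,0) f=>(1,2,2) g=>(0,2)
  e1=(0,1,0) f=>(0,0,1) g=>(0,0)
  e2=(0,0,1) f=>(1,1,0) g=>(2,2)
  ⟦path⟧₁ = ⟨0 0 2; 2 0 2⟩
Path 2 = h;k:
  e0=(1,0,0) h=>(1,1,1) k=>(0,2)
  e1=(0,1,0) h=>(2,0,0) k=>(0,0)
  e2=(0,0,1) h=>(2,1,0) k=>(2,2)
  ⟦path⟧₂ = ⟨0 0 2; 2 0 2⟩
Equal? YES — commutes

Answer: COMMUTES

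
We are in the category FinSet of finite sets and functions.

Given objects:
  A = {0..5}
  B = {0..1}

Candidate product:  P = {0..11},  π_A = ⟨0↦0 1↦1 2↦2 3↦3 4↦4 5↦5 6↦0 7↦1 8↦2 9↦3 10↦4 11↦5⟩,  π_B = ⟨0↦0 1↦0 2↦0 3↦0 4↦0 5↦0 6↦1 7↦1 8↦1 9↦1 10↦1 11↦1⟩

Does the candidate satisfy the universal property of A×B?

Answer: VALID PRODUCT

Trace:
|A|·|B| = 6·2 = 12;  |P| = 12
Check the pairing map k ↦ (π_A(k), π_B(k)):
  0 ↦ (0,0)
  1 ↦ (1,0)
  2 ↦ (2,0)
  3 ↦ (3,0)
  4 ↦ (4,0)
  5 ↦ (5,0)
  6 ↦ (0,1)
  7 ↦ (1,1)
  8 ↦ (2,1)
  9 ↦ (3,1)
  10 ↦ (4,1)
  11 ↦ (5,1)
distinct pairs in image: 12 / 12 needed
  → bijection onto A×B; projections well-typed.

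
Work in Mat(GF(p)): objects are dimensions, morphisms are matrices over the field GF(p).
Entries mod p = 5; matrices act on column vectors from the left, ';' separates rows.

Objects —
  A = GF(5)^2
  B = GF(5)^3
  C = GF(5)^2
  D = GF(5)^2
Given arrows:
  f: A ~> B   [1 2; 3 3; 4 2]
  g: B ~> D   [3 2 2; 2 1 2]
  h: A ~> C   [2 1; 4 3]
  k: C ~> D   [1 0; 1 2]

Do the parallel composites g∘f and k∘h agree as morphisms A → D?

Answer: DOES NOT COMMUTE

Work:
Path 1 = f;g:
  e0=(1,0) f~>(1,3,4) g~>(2,3)
  e1=(0,1) f~>(2,3,2) g~>(1,1)
  result₁ = [2 1; 3 1]
Path 2 = h;k:
  e0=(1,0) h~>(2,4) k~>(2,0)
  e1=(0,1) h~>(1,3) k~>(1,2)
  result₂ = [2 1; 0 2]
Equal? differ; not commutative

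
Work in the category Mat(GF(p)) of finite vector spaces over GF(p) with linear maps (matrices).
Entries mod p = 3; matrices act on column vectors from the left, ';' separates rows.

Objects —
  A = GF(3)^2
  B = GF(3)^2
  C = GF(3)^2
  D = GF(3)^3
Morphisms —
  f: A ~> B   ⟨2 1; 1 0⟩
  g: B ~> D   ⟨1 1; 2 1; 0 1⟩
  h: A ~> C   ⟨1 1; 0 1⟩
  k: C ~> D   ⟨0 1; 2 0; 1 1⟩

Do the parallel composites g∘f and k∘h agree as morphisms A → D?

1) trace f;g:
  e0=[1,0] f~>[2,1] g~>[0,2,1]
  e1=[0,1] f~>[1,0] g~>[1,2,0]
  result₁ = ⟨0 1; 2 2; 1 0⟩
2) trace h;k:
  e0=[1,0] h~>[1,0] k~>[0,2,1]
  e1=[0,1] h~>[1,1] k~>[1,2,2]
  result₂ = ⟨0 1; 2 2; 1 2⟩
Equal? distinct morphisms ✗

Answer: DOES NOT COMMUTE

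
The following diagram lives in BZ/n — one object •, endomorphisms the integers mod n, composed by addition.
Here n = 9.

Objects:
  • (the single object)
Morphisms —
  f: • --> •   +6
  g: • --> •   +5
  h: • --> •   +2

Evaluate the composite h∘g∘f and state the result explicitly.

Answer: +4

Derivation:
  0 +6≡6 +5≡2 +2≡4  (mod 9)
result: +4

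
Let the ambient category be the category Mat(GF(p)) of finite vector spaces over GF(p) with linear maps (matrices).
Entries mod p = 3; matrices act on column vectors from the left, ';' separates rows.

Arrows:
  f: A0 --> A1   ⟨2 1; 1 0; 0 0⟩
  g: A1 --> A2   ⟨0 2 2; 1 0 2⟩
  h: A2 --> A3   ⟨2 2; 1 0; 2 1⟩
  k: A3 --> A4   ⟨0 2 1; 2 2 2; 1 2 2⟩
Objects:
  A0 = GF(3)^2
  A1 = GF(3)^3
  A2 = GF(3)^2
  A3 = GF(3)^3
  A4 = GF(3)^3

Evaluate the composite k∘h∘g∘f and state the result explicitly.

  e0=(1,0) f-->(2,1,0) g-->(2,2) h-->(2,2,0) k-->(1,2,0)
  e1=(0,1) f-->(1,0,0) g-->(0,1) h-->(2,0,1) k-->(1,0,1)
composite: ⟨1 1; 2 0; 0 1⟩

Answer: ⟨1 1; 2 0; 0 1⟩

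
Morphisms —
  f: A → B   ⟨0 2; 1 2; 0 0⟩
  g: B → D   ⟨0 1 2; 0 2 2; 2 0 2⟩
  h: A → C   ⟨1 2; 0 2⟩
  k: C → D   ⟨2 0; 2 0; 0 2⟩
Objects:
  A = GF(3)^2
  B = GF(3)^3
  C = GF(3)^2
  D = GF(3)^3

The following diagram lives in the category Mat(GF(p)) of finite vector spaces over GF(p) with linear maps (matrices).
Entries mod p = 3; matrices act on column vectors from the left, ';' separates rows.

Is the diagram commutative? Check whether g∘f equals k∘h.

Answer: DOES NOT COMMUTE

Trace:
Along f;g (path 1):
  e0=⟨1,0⟩ f→⟨0,1,0⟩ g→⟨1,2,0⟩
  e1=⟨0,1⟩ f→⟨2,2,0⟩ g→⟨2,1,1⟩
  result₁ = ⟨1 2; 2 1; 0 1⟩
Along h;k (path 2):
  e0=⟨1,0⟩ h→⟨1,0⟩ k→⟨2,2,0⟩
  e1=⟨0,1⟩ h→⟨2,2⟩ k→⟨1,1,1⟩
  result₂ = ⟨2 1; 2 1; 0 1⟩
Equal? differ; not commutative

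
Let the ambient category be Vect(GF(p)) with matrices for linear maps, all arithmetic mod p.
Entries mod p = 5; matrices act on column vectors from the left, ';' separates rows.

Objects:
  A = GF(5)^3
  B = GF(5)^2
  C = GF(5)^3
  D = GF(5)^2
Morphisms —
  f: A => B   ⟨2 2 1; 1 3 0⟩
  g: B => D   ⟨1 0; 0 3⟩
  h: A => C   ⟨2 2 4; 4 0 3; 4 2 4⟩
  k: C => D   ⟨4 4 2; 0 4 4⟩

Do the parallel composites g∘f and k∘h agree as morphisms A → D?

1) trace f;g:
  e0=[1,0,0] f=>[2,1] g=>[2,3]
  e1=[0,1,0] f=>[2,3] g=>[2,4]
  e2=[0,0,1] f=>[1,0] g=>[1,0]
  result₁ = ⟨2 2 1; 3 4 0⟩
2) trace h;k:
  e0=[1,0,0] h=>[2,4,4] k=>[2,2]
  e1=[0,1,0] h=>[2,0,2] k=>[2,3]
  e2=[0,0,1] h=>[4,3,4] k=>[1,3]
  result₂ = ⟨2 2 1; 2 3 3⟩
Equal? differ; not commutative

Answer: DOES NOT COMMUTE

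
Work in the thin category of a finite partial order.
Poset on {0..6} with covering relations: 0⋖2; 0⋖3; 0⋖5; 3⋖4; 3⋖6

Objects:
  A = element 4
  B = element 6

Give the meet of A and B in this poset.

Answer: A∧B = 3

Work:
{x : x≤A ∧ x≤B} = {0,3}  (A=4, B=6)
  0 ≤ 3
  3 ≤ 3
glb = 3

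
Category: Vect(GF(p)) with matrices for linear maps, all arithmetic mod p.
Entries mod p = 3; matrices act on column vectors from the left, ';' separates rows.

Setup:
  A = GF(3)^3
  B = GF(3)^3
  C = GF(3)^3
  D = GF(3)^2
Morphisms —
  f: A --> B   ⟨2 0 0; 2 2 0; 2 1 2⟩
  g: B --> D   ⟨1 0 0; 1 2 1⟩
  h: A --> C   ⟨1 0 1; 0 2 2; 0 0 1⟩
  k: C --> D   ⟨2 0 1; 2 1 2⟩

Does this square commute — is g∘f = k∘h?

Answer: DOES NOT COMMUTE

Derivation:
Along f;g (path 1):
  e0=(1,0,0) f-->(2,2,2) g-->(2,2)
  e1=(0,1,0) f-->(0,2,1) g-->(0,2)
  e2=(0,0,1) f-->(0,0,2) g-->(0,2)
  composite₁ = ⟨2 0 0; 2 2 2⟩
Along h;k (path 2):
  e0=(1,0,0) h-->(1,0,0) k-->(2,2)
  e1=(0,1,0) h-->(0,2,0) k-->(0,2)
  e2=(0,0,1) h-->(1,2,1) k-->(0,0)
  composite₂ = ⟨2 0 0; 2 2 0⟩
Equal? NO — does not commute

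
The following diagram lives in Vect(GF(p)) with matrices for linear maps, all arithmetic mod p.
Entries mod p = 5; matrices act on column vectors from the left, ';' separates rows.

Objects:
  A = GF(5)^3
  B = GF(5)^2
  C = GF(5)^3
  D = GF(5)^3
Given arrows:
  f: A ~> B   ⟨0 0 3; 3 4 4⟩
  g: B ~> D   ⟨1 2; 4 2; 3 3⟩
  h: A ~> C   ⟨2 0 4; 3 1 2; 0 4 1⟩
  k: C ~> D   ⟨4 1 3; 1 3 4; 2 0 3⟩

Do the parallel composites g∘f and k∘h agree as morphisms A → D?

Answer: DOES NOT COMMUTE

Trace:
Along f;g (path 1):
  e0=⟨1,0,0⟩ f~>⟨0,3⟩ g~>⟨1,1,4⟩
  e1=⟨0,1,0⟩ f~>⟨0,4⟩ g~>⟨3,3,2⟩
  e2=⟨0,0,1⟩ f~>⟨3,4⟩ g~>⟨1,0,1⟩
  result₁ = ⟨1 3 1; 1 3 0; 4 2 1⟩
Along h;k (path 2):
  e0=⟨1,0,0⟩ h~>⟨2,3,0⟩ k~>⟨1,1,4⟩
  e1=⟨0,1,0⟩ h~>⟨0,1,4⟩ k~>⟨3,4,2⟩
  e2=⟨0,0,1⟩ h~>⟨4,2,1⟩ k~>⟨1,4,1⟩
  result₂ = ⟨1 3 1; 1 4 4; 4 2 1⟩
Equal? NO — does not commute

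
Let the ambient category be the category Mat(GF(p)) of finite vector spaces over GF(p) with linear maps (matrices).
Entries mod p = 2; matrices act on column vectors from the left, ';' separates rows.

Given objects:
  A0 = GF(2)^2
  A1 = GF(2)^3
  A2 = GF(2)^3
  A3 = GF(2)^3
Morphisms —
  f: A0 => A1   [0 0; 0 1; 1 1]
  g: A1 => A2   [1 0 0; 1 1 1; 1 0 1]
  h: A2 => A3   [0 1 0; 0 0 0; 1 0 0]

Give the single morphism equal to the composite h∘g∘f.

  e0=(1,0) f=>(0,0,1) g=>(0,1,1) h=>(1,0,0)
  e1=(0,1) f=>(0,1,1) g=>(0,0,1) h=>(0,0,0)
result: [1 0; 0 0; 0 0]

Answer: [1 0; 0 0; 0 0]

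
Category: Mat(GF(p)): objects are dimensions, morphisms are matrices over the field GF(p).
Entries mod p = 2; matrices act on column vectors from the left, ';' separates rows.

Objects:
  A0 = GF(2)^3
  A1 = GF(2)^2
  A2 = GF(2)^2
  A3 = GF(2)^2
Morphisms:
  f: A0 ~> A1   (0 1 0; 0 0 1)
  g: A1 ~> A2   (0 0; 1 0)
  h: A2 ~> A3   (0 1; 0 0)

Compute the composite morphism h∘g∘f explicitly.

Answer: (0 1 0; 0 0 0)

Derivation:
  e0=⟨1,0,0⟩ f~>⟨0,0⟩ g~>⟨0,0⟩ h~>⟨0,0⟩
  e1=⟨0,1,0⟩ f~>⟨1,0⟩ g~>⟨0,1⟩ h~>⟨1,0⟩
  e2=⟨0,0,1⟩ f~>⟨0,1⟩ g~>⟨0,0⟩ h~>⟨0,0⟩
result: (0 1 0; 0 0 0)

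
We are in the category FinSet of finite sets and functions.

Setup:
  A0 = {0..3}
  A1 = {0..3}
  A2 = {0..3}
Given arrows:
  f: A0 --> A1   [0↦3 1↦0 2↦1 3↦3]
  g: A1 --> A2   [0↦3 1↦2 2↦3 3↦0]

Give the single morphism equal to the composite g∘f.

  0 f-->3 g-->0
  1 f-->0 g-->3
  2 f-->1 g-->2
  3 f-->3 g-->0
result: [0↦0 1↦3 2↦2 3↦0]

Answer: [0↦0 1↦3 2↦2 3↦0]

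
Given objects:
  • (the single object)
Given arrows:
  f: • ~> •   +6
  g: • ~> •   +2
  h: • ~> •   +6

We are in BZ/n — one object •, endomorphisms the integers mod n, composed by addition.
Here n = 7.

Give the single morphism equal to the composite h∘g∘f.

  0 +6≡6 +2≡1 +6≡0  (mod 7)
result: +0

Answer: +0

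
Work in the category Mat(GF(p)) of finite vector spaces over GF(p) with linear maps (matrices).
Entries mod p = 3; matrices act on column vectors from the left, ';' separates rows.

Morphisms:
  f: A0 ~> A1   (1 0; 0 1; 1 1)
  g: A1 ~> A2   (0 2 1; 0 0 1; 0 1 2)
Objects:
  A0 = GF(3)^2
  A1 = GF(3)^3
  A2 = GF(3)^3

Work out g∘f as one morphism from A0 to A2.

  e0=(1,0) f~>(1,0,1) g~>(1,1,2)
  e1=(0,1) f~>(0,1,1) g~>(0,1,0)
⟦path⟧: (1 0; 1 1; 2 0)

Answer: (1 0; 1 1; 2 0)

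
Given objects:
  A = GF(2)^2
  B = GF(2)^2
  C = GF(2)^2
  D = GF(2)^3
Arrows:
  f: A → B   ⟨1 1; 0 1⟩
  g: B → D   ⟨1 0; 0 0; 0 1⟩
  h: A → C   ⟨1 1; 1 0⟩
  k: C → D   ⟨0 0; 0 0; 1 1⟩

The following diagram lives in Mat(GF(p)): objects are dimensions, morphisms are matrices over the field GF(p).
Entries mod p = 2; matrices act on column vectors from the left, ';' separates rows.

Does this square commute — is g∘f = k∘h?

Answer: DOES NOT COMMUTE

Work:
Along f;g (path 1):
  e0=⟨1,0⟩ f→⟨1,0⟩ g→⟨1,0,0⟩
  e1=⟨0,1⟩ f→⟨1,1⟩ g→⟨1,0,1⟩
  composite₁ = ⟨1 1; 0 0; 0 1⟩
Along h;k (path 2):
  e0=⟨1,0⟩ h→⟨1,1⟩ k→⟨0,0,0⟩
  e1=⟨0,1⟩ h→⟨1,0⟩ k→⟨0,0,1⟩
  composite₂ = ⟨0 0; 0 0; 0 1⟩
Equal? distinct morphisms ✗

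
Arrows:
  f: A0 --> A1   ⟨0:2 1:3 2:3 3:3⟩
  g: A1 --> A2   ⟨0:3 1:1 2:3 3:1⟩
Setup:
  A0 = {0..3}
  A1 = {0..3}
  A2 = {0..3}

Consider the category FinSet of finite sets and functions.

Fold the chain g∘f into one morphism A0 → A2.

Answer: ⟨0:3 1:1 2:1 3:1⟩

Derivation:
  0 f-->2 g-->3
  1 f-->3 g-->1
  2 f-->3 g-->1
  3 f-->3 g-->1
⟦path⟧: ⟨0:3 1:1 2:1 3:1⟩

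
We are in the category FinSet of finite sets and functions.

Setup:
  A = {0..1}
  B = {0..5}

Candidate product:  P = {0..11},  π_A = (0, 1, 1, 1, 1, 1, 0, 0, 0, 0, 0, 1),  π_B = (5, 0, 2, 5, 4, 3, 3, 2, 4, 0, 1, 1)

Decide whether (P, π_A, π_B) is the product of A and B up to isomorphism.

Answer: VALID PRODUCT

Work:
|A|·|B| = 2·6 = 12;  |P| = 12
Check the pairing map k ↦ (π_A(k), π_B(k)):
  0 : (0,5)
  1 : (1,0)
  2 : (1,2)
  3 : (1,5)
  4 : (1,4)
  5 : (1,3)
  6 : (0,3)
  7 : (0,2)
  8 : (0,4)
  9 : (0,0)
  10 : (0,1)
  11 : (1,1)
distinct pairs in image: 12 / 12 needed
  → bijection onto A×B; projections well-typed.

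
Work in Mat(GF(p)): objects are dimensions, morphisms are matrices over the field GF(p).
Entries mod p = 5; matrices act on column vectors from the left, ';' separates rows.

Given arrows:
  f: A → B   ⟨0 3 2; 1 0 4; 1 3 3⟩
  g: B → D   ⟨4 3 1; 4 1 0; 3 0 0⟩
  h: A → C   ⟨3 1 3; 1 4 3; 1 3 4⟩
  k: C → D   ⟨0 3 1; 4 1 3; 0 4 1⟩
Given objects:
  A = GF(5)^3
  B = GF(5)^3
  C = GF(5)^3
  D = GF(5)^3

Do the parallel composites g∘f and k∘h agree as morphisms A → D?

Along f;g (path 1):
  e0=⟨1,0,0⟩ f→⟨0,1,1⟩ g→⟨4,1,0⟩
  e1=⟨0,1,0⟩ f→⟨3,0,3⟩ g→⟨0,2,4⟩
  e2=⟨0,0,1⟩ f→⟨2,4,3⟩ g→⟨3,2,1⟩
  result₁ = ⟨4 0 3; 1 2 2; 0 4 1⟩
Along h;k (path 2):
  e0=⟨1,0,0⟩ h→⟨3,1,1⟩ k→⟨4,1,0⟩
  e1=⟨0,1,0⟩ h→⟨1,4,3⟩ k→⟨0,2,4⟩
  e2=⟨0,0,1⟩ h→⟨3,3,4⟩ k→⟨3,2,1⟩
  result₂ = ⟨4 0 3; 1 2 2; 0 4 1⟩
Equal? same morphism ✓

Answer: COMMUTES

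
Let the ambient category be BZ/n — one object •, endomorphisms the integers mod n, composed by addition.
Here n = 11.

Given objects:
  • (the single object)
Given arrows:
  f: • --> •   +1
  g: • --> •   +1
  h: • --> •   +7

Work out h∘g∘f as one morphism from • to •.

Answer: +9

Trace:
  0 +1≡1 +1≡2 +7≡9  (mod 11)
⟦path⟧: +9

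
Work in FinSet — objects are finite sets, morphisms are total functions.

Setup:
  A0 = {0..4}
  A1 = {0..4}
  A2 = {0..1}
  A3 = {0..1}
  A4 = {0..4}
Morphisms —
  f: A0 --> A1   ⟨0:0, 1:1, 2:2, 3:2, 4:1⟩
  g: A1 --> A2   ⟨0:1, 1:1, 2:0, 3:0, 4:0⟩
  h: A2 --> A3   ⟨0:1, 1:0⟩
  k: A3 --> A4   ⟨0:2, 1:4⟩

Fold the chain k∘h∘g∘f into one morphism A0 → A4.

  0 f-->0 g-->1 h-->0 k-->2
  1 f-->1 g-->1 h-->0 k-->2
  2 f-->2 g-->0 h-->1 k-->4
  3 f-->2 g-->0 h-->1 k-->4
  4 f-->1 g-->1 h-->0 k-->2
result: ⟨0:2, 1:2, 2:4, 3:4, 4:2⟩

Answer: ⟨0:2, 1:2, 2:4, 3:4, 4:2⟩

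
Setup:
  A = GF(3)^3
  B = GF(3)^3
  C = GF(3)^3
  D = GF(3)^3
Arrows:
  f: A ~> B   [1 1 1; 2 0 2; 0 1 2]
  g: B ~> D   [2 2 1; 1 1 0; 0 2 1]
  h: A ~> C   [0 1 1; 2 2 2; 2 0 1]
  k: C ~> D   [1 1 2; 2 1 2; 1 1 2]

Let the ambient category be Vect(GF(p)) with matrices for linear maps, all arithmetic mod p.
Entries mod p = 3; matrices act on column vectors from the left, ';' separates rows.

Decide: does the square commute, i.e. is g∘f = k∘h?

Along f;g (path 1):
  e0=⟨1,0,0⟩ f~>⟨1,2,0⟩ g~>⟨0,0,1⟩
  e1=⟨0,1,0⟩ f~>⟨1,0,1⟩ g~>⟨0,1,1⟩
  e2=⟨0,0,1⟩ f~>⟨1,2,2⟩ g~>⟨2,0,0⟩
  composite₁ = [0 0 2; 0 1 0; 1 1 0]
Along h;k (path 2):
  e0=⟨1,0,0⟩ h~>⟨0,2,2⟩ k~>⟨0,0,0⟩
  e1=⟨0,1,0⟩ h~>⟨1,2,0⟩ k~>⟨0,1,0⟩
  e2=⟨0,0,1⟩ h~>⟨1,2,1⟩ k~>⟨2,0,2⟩
  composite₂ = [0 0 2; 0 1 0; 0 0 2]
Equal? NO — does not commute

Answer: DOES NOT COMMUTE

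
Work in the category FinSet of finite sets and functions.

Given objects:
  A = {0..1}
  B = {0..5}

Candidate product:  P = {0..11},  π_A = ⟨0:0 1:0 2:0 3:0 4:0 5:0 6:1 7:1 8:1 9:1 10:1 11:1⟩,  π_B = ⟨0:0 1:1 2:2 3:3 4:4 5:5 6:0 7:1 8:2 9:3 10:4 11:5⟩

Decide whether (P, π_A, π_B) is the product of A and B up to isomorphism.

Answer: VALID PRODUCT

Derivation:
|A|·|B| = 2·6 = 12;  |P| = 12
Check the pairing map k ↦ (π_A(k), π_B(k)):
  0 : (0,0)
  1 : (0,1)
  2 : (0,2)
  3 : (0,3)
  4 : (0,4)
  5 : (0,5)
  6 : (1,0)
  7 : (1,1)
  8 : (1,2)
  9 : (1,3)
  10 : (1,4)
  11 : (1,5)
distinct pairs in image: 12 / 12 needed
  → bijection onto A×B; projections well-typed.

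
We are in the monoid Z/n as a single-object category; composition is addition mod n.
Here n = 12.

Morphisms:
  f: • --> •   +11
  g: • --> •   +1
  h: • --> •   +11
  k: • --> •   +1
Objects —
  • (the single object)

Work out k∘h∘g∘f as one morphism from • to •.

  0 +11≡11 +1≡0 +11≡11 +1≡0  (mod 12)
result: +0

Answer: +0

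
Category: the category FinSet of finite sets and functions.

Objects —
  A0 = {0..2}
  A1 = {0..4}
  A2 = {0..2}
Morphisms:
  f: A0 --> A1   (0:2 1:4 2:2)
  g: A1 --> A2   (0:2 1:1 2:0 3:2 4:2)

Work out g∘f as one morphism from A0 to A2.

  0 f-->2 g-->0
  1 f-->4 g-->2
  2 f-->2 g-->0
⟦path⟧: (0:0 1:2 2:0)

Answer: (0:0 1:2 2:0)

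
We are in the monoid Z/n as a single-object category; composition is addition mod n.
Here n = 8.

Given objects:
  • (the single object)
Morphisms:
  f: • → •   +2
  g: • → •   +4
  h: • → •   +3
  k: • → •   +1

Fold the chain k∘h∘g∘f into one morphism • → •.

  0 +2≡2 +4≡6 +3≡1 +1≡2  (mod 8)
composite: +2

Answer: +2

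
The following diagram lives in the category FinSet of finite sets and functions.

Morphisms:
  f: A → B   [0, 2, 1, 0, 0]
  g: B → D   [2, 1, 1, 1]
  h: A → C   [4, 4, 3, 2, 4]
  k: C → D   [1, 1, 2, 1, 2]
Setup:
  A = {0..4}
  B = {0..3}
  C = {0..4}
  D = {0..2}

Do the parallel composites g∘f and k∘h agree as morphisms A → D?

Along f;g (path 1):
  0 f→0 g→2
  1 f→2 g→1
  2 f→1 g→1
  3 f→0 g→2
  4 f→0 g→2
  composite₁ = [2, 1, 1, 2, 2]
Along h;k (path 2):
  0 h→4 k→2
  1 h→4 k→2
  2 h→3 k→1
  3 h→2 k→2
  4 h→4 k→2
  composite₂ = [2, 2, 1, 2, 2]
Equal? NO — does not commute

Answer: DOES NOT COMMUTE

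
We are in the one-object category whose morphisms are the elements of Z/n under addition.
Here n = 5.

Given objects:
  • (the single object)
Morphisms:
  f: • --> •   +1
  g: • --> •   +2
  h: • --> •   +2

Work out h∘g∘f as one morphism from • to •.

  0 +1≡1 +2≡3 +2≡0  (mod 5)
result: +0

Answer: +0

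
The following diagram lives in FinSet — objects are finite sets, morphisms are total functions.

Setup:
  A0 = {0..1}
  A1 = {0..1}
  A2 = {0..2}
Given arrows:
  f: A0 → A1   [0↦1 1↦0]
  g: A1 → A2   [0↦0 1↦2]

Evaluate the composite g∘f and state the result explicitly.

  0 f→1 g→2
  1 f→0 g→0
result: [0↦2 1↦0]

Answer: [0↦2 1↦0]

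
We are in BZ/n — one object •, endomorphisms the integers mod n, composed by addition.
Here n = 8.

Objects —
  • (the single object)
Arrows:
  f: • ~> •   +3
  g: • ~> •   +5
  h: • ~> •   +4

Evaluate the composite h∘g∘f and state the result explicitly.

Answer: +4

Derivation:
  0 +3≡3 +5≡0 +4≡4  (mod 8)
⟦path⟧: +4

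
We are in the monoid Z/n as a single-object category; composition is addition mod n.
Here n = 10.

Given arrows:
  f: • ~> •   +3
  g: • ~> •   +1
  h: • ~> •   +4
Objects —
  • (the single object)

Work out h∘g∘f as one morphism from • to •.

Answer: +8

Work:
  0 +3≡3 +1≡4 +4≡8  (mod 10)
composite: +8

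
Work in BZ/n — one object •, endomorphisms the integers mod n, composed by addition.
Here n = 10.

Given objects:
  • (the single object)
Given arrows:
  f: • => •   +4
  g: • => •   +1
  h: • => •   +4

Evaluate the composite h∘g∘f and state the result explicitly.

Answer: +9

Work:
  0 +4≡4 +1≡5 +4≡9  (mod 10)
⟦path⟧: +9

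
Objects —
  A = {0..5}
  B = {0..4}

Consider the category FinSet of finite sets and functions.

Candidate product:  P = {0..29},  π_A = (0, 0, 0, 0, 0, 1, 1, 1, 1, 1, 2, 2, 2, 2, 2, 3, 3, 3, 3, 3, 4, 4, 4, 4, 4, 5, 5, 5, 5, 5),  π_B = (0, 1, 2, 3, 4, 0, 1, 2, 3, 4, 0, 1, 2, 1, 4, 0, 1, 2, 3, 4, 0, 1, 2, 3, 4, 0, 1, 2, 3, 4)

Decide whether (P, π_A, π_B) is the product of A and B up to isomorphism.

Answer: NOT A VALID PRODUCT — duplicate pair at indices 11,13

Work:
|A|·|B| = 6·5 = 30;  |P| = 30
Check the pairing map k ↦ (π_A(k), π_B(k)):
  0 ↦ (0,0)
  1 ↦ (0,1)
  2 ↦ (0,2)
  3 ↦ (0,3)
  4 ↦ (0,4)
  5 ↦ (1,0)
  6 ↦ (1,1)
  7 ↦ (1,2)
  8 ↦ (1,3)
  9 ↦ (1,4)
  10 ↦ (2,0)
  11 ↦ (2,1)
  12 ↦ (2,2)
  13 ↦ (2,1)  ✗ repeats pair of k=11
  14 ↦ (2,4)
  15 ↦ (3,0)
  16 ↦ (3,1)
  17 ↦ (3,2)
  18 ↦ (3,3)
  19 ↦ (3,4)
  20 ↦ (4,0)
  21 ↦ (4,1)
  22 ↦ (4,2)
  23 ↦ (4,3)
  24 ↦ (4,4)
  25 ↦ (5,0)
  26 ↦ (5,1)
  27 ↦ (5,2)
  28 ↦ (5,3)
  29 ↦ (5,4)
distinct pairs in image: 29 / 30 needed
  → (2,1) hit at k=11 and k=13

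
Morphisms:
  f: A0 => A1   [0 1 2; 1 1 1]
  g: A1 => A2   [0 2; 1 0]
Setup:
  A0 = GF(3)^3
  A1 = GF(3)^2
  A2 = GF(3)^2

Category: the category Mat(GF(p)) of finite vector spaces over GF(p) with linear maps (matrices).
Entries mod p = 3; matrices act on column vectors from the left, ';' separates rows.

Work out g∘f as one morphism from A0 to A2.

  e0=(1,0,0) f=>(0,1) g=>(2,0)
  e1=(0,1,0) f=>(1,1) g=>(2,1)
  e2=(0,0,1) f=>(2,1) g=>(2,2)
composite: [2 2 2; 0 1 2]

Answer: [2 2 2; 0 1 2]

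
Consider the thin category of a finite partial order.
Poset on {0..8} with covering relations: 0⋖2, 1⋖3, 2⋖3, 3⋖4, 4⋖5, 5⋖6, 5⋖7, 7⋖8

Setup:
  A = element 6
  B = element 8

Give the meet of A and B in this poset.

Answer: A∧B = 5

Work:
Common predecessors of 6,8: {0,1,2,3,4,5}
  0 <= 5
  1 <= 5
  2 <= 5
  3 <= 5
  4 <= 5
  5 <= 5
glb = 5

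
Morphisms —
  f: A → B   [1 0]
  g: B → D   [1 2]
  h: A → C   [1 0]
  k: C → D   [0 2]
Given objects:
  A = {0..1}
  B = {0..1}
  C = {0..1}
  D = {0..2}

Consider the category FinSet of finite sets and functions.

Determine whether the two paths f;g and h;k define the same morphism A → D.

Answer: DOES NOT COMMUTE

Trace:
Path 1 = f;g:
  0 f→1 g→2
  1 f→0 g→1
  result₁ = [2 1]
Path 2 = h;k:
  0 h→1 k→2
  1 h→0 k→0
  result₂ = [2 0]
Equal? differ; not commutative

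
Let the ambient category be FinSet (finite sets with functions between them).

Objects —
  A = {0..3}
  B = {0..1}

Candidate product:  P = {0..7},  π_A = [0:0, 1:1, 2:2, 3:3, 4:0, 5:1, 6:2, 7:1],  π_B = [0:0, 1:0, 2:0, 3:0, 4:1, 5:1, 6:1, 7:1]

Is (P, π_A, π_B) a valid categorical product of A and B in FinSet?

Answer: NOT A VALID PRODUCT — duplicate pair at indices 5,7

Work:
|A|·|B| = 4·2 = 8;  |P| = 8
Check the pairing map k ↦ (π_A(k), π_B(k)):
  0 : (0,0)
  1 : (1,0)
  2 : (2,0)
  3 : (3,0)
  4 : (0,1)
  5 : (1,1)
  6 : (2,1)
  7 : (1,1)  ✗ repeats pair of k=5
distinct pairs in image: 7 / 8 needed
  → (1,1) hit at k=5 and k=7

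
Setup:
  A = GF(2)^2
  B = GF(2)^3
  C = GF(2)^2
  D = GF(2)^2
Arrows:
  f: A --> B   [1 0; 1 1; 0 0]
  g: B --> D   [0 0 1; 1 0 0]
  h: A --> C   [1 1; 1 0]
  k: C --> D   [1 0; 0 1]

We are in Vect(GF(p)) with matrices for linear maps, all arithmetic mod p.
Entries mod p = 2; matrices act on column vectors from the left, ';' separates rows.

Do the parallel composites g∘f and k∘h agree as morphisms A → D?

Path 1 = f;g:
  e0=[1,0] f-->[1,1,0] g-->[0,1]
  e1=[0,1] f-->[0,1,0] g-->[0,0]
  composite₁ = [0 0; 1 0]
Path 2 = h;k:
  e0=[1,0] h-->[1,1] k-->[1,1]
  e1=[0,1] h-->[1,0] k-->[1,0]
  composite₂ = [1 1; 1 0]
Equal? NO — does not commute

Answer: DOES NOT COMMUTE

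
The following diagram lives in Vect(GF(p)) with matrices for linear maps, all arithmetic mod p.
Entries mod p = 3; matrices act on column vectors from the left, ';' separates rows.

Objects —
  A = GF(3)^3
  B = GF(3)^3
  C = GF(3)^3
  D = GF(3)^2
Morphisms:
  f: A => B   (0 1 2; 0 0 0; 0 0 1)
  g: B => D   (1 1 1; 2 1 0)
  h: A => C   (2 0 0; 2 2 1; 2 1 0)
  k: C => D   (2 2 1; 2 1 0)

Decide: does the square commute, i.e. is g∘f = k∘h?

1) trace f;g:
  e0=⟨1,0,0⟩ f=>⟨0,0,0⟩ g=>⟨0,0⟩
  e1=⟨0,1,0⟩ f=>⟨1,0,0⟩ g=>⟨1,2⟩
  e2=⟨0,0,1⟩ f=>⟨2,0,1⟩ g=>⟨0,1⟩
  composite₁ = (0 1 0; 0 2 1)
2) trace h;k:
  e0=⟨1,0,0⟩ h=>⟨2,2,2⟩ k=>⟨1,0⟩
  e1=⟨0,1,0⟩ h=>⟨0,2,1⟩ k=>⟨2,2⟩
  e2=⟨0,0,1⟩ h=>⟨0,1,0⟩ k=>⟨2,1⟩
  composite₂ = (1 2 2; 0 2 1)
Equal? distinct morphisms ✗

Answer: DOES NOT COMMUTE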